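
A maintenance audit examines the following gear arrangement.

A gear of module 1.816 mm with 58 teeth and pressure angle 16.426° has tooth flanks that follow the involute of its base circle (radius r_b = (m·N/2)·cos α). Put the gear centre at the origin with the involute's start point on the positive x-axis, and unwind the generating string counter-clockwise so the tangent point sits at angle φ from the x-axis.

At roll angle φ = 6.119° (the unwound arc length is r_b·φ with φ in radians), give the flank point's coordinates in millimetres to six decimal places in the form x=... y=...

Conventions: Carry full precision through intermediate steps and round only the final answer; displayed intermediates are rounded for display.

x=50.801810 y=0.020487

class = single-mesh tooth geometry [base-circle involute, m = 1.816, 58T]
pitch radius r_p = m·N/2 = 1.816·58/2 = 52.664000
base radius r_b = r_p·cos α = 52.664000·cos 16.426° = 50.514559
roll angle φ = 6.119° = 0.10679670 rad
x = r_b·(cos φ + φ·sin φ) = 50.801810
y = r_b·(sin φ − φ·cos φ) = 0.020487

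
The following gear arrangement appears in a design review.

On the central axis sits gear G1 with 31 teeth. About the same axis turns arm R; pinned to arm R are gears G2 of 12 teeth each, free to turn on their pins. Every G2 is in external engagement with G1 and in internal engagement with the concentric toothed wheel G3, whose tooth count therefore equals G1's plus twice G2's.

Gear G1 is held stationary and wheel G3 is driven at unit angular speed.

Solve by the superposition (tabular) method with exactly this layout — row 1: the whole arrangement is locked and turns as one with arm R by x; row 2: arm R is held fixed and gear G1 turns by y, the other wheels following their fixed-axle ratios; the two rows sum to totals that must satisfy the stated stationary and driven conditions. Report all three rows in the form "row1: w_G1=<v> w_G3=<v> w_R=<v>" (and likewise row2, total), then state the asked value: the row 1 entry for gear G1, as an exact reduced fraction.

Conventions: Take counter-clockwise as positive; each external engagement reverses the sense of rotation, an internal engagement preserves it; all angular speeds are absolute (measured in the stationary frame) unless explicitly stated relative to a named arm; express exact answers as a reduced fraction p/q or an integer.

row1: w_G1=55/86 w_G3=55/86 w_R=55/86
row2: w_G1=-55/86 w_G3=31/86 w_R=0
total: w_G1=0 w_G3=1 w_R=55/86
asked value: 55/86

topology: planetary set — G1 31T / G2 12T / G3 55T, arm = carrier (Willis)
superposition row 1 [locked train]: every member turns x
row 2: sun turns y, ring = −(31/55)·y, arm 0
boundary: total ω_sun = x + y = 0 and total ω_ring = x − (31/55)·y = 1  ⇒  y = -55/86, x = 55/86
row 2 ring = −(31/55)·(-55/86) = 31/86
totals (row 1 + row 2): sun 55/86 + (-55/86) = 0, ring 55/86 + 31/86 = 1, arm 55/86 + 0 = 55/86
asked cell (row1, sun) = 55/86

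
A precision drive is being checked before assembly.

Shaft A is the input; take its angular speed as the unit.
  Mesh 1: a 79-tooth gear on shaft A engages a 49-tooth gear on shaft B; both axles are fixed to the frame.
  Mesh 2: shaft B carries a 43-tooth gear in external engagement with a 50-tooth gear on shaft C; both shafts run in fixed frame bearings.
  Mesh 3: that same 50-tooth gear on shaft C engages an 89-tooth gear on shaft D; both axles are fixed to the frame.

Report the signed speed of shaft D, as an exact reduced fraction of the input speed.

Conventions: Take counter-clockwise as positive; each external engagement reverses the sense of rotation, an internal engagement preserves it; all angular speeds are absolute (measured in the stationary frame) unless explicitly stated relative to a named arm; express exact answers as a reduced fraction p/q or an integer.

-3397/4361

3-mesh fixed-axis compound train (all bearings frame-fixed)
mesh 1 [79T→49T]: |ω|/ω_in = 1×79/49 = 79/49, sense flips to −
mesh 2 [43T→50T]: |ω|/ω_in = (79/49)×43/50 = 3397/2450, sense flips to +
mesh 3 [50T→89T]: |ω|/ω_in = (3397/2450)×50/89 = 3397/4361, sense flips to −
signed output speed (× input speed) = -3397/4361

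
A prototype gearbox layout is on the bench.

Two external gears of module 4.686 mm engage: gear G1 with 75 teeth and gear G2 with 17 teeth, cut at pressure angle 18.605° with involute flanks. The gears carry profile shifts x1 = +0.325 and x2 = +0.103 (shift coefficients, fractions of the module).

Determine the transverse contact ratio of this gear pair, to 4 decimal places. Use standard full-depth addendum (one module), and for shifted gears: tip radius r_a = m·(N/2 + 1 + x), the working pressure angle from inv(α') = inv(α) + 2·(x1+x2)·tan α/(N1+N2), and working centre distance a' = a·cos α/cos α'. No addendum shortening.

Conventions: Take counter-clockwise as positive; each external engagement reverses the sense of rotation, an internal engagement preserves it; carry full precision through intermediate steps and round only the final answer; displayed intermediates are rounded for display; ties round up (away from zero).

1.6575

single-mesh involute tooth geometry (75T engaging 17T at module 4.686)
base radii: r_b1 = 166.541712, r_b2 = 37.749455
tip radii: r_a1 = 181.933950, r_a2 = 44.999658
inv(α') = inv(18.605°) + 2·(+0.325+0.103)·tan α/(75+17) = 0.01504799  ⇒  α' = 20.06190°
a' = a·cos α / cos α' = 215.5560·cos 18.605°/cos 20.06190° = 217.487768
action lengths: √(r_a1²−r_b1²) = 73.238107, √(r_a2²−r_b2²) = 24.493834
base pitch p_b = π·m·cos α = 13.952166
CR = (73.238107 + 24.493834 − 217.487768·sin 20.06190°)/13.952166 = 1.657519
contact ratio ≈ 1.6575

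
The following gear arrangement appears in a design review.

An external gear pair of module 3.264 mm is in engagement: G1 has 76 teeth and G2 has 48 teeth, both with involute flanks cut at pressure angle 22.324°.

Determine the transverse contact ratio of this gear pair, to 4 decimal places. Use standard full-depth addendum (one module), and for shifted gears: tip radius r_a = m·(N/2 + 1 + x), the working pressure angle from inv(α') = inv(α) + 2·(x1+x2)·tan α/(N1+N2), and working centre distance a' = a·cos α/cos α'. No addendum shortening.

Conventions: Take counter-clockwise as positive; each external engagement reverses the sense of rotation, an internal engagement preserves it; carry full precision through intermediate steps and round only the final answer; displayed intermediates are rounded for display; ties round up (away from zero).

class = single-mesh tooth geometry [involute pair 76T × 48T, m = 3.264]
base radii: r_b1 = 114.735887, r_b2 = 72.464771
tip radii: r_a1 = 127.296000, r_a2 = 81.600000
no profile shift: α' = α, a' = a
action lengths: √(r_a1²−r_b1²) = 55.135721, √(r_a2²−r_b2²) = 37.515556
base pitch p_b = π·m·cos α = 9.485616
CR = (55.135721 + 37.515556 − 202.368000·sin 22.32400°)/9.485616 = 1.663895
contact ratio ≈ 1.6639

1.6639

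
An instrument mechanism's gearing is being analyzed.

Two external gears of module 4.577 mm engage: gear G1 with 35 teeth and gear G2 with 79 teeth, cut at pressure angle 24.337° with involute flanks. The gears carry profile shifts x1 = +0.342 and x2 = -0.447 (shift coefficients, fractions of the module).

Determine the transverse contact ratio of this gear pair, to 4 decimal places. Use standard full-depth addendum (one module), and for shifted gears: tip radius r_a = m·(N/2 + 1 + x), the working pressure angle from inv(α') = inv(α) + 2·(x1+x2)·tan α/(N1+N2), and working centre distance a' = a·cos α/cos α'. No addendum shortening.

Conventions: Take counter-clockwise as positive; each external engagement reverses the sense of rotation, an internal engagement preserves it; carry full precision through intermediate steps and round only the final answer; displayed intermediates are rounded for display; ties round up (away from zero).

topology: single-mesh involute geometry — m = 4.577, 35T/79T pair
base radii: r_b1 = 72.979823, r_b2 = 164.725887
tip radii: r_a1 = 86.239834, r_a2 = 183.322581
inv(α') = inv(24.337°) + 2·(+0.342-0.447)·tan α/(35+79) = 0.02670101  ⇒  α' = 24.10107°
a' = a·cos α / cos α' = 260.8890·cos 24.337°/cos 24.10107° = 260.406221
action lengths: √(r_a1²−r_b1²) = 45.948388, √(r_a2²−r_b2²) = 80.452165
base pitch p_b = π·m·cos α = 13.101307
CR = (45.948388 + 80.452165 − 260.406221·sin 24.10107°)/13.101307 = 1.531474
contact ratio ≈ 1.5315

1.5315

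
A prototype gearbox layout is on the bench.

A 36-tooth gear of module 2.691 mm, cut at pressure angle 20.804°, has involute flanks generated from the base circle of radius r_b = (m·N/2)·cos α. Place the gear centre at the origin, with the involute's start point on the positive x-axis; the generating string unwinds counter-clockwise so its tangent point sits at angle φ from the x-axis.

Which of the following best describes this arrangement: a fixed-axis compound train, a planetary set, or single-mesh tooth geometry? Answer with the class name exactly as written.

single-mesh tooth geometry

class = single-mesh tooth geometry [base-circle involute, m = 2.691, 36T]
classification: single-mesh tooth geometry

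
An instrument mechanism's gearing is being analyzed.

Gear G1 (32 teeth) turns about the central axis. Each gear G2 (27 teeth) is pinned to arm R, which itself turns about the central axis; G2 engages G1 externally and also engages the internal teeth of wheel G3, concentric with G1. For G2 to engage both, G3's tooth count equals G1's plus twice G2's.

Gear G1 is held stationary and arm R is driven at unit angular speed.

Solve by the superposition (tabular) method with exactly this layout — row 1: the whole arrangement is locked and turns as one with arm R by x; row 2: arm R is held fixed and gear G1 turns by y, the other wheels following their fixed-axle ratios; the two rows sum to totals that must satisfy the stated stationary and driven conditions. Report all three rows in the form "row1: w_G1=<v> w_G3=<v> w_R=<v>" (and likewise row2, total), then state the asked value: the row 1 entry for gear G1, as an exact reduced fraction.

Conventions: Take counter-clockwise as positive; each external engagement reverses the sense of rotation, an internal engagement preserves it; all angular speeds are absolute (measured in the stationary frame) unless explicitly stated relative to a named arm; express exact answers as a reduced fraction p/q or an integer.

row1: w_G1=1 w_G3=1 w_R=1
row2: w_G1=-1 w_G3=16/43 w_R=0
total: w_G1=0 w_G3=59/43 w_R=1
asked value: 1

recognized (axles ride arm R): planetary set, 32/27/86 teeth
row 1 (train locked, turned with arm): all members turn x
superposition row 2 [arm held]: sun y, ring −(32/86)·y, arm 0
boundary: total ω_sun = x + y = 0 and total ω_arm = x = 1  ⇒  y = -1, x = 1
row 2 ring = −(32/86)·(-1) = 16/43
totals (row 1 + row 2): sun 1 + (-1) = 0, ring 1 + 16/43 = 59/43, arm 1 + 0 = 1
asked cell (row1, sun) = 1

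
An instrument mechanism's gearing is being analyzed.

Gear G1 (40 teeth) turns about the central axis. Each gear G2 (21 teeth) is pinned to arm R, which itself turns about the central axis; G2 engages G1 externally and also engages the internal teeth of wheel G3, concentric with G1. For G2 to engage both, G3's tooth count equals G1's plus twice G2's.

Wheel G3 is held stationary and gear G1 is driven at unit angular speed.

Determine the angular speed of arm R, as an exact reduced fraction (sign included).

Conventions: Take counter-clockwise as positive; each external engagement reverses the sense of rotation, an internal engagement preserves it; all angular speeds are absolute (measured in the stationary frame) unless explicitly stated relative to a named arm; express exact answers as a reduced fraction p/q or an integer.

20/61

recognized (axles ride arm R): planetary set, 40/21/82 teeth
ring teeth: 40 + 2·21 = 82
40(ω_sun−ω_arm) = −82(ω_ring−ω_arm),  ω_ring = 0, ω_sun = 1
40(1−ω_arm) = −82(0−ω_arm)  ⇒  122·ω_arm = 40  ⇒  ω_arm = 20/61
exact speed ratio = 20/61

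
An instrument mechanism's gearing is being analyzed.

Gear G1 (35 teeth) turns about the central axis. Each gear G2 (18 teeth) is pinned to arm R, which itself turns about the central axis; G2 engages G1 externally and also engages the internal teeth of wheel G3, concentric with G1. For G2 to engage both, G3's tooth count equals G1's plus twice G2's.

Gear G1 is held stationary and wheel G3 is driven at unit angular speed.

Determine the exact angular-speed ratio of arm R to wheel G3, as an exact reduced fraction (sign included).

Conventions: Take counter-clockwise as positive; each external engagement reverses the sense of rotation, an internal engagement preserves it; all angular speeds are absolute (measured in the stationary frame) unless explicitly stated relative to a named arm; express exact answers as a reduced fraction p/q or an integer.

71/106

topology: planetary set — G1 35T / G2 18T / G3 71T, arm = carrier (Willis)
ring teeth: 35 + 2·18 = 71
35(ω_sun−ω_arm) = −71(ω_ring−ω_arm),  ω_sun = 0, ω_ring = 1
35(0−ω_arm) = −71(1−ω_arm)  ⇒  106·ω_arm = 71  ⇒  ω_arm = 71/106
ω_out/ω_in = 71/106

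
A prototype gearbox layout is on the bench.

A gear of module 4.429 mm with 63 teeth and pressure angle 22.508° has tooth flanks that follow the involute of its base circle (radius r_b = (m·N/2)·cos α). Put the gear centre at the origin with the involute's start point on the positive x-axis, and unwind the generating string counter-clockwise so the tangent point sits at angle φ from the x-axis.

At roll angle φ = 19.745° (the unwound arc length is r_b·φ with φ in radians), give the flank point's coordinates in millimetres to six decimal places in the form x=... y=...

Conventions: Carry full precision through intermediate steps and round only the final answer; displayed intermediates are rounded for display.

topology: single-mesh involute geometry — m = 4.429, N = 63
pitch radius r_p = m·N/2 = 4.429·63/2 = 139.513500
base radius r_b = r_p·cos α = 139.513500·cos 22.508° = 128.886211
roll angle φ = 19.745° = 0.34461526 rad
x = r_b·(cos φ + φ·sin φ) = 136.313724
y = r_b·(sin φ − φ·cos φ) = 1.737490

x=136.313724 y=1.737490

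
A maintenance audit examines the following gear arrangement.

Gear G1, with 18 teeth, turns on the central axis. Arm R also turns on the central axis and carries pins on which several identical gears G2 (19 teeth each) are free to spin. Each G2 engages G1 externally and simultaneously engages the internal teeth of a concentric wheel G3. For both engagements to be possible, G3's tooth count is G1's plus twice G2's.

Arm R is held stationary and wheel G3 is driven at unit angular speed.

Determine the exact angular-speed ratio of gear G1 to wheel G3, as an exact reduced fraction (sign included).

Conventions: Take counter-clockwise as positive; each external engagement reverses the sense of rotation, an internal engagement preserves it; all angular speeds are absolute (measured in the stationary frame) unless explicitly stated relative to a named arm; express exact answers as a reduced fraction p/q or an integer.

planetary set (18T centre, 19T on arm, 56T internal) — Willis relation
ring teeth: 18 + 2·19 = 56
18(ω_sun−ω_arm) = −56(ω_ring−ω_arm),  ω_arm = 0, ω_ring = 1
ω_sun = 0 − (56/18)(1−0) = -28/9
ω_out/ω_in = -28/9

-28/9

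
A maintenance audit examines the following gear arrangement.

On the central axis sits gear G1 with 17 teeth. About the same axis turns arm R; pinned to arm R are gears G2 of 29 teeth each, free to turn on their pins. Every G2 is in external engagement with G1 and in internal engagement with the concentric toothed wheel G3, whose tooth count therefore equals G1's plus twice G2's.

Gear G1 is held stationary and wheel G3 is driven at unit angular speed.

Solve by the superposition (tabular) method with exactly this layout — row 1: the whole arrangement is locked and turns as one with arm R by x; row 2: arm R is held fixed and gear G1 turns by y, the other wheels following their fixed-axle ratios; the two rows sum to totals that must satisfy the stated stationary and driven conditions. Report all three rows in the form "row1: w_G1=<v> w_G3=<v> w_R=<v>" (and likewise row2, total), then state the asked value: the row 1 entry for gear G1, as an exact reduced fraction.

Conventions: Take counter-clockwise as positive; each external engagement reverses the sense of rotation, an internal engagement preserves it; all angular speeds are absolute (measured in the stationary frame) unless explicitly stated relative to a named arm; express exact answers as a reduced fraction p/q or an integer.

planetary set (17T centre, 29T on arm, 75T internal) — Willis relation
row 1: whole set turns with the arm by x
row 2 — arm fixed, fixed-axis ratios: sun y, ring −(17/75)·y, arm 0
boundary: total ω_sun = x + y = 0 and total ω_ring = x − (17/75)·y = 1  ⇒  y = -75/92, x = 75/92
row 2 ring = −(17/75)·(-75/92) = 17/92
totals (row 1 + row 2): sun 75/92 + (-75/92) = 0, ring 75/92 + 17/92 = 1, arm 75/92 + 0 = 75/92
asked cell (row1, sun) = 75/92

row1: w_G1=75/92 w_G3=75/92 w_R=75/92
row2: w_G1=-75/92 w_G3=17/92 w_R=0
total: w_G1=0 w_G3=1 w_R=75/92
asked value: 75/92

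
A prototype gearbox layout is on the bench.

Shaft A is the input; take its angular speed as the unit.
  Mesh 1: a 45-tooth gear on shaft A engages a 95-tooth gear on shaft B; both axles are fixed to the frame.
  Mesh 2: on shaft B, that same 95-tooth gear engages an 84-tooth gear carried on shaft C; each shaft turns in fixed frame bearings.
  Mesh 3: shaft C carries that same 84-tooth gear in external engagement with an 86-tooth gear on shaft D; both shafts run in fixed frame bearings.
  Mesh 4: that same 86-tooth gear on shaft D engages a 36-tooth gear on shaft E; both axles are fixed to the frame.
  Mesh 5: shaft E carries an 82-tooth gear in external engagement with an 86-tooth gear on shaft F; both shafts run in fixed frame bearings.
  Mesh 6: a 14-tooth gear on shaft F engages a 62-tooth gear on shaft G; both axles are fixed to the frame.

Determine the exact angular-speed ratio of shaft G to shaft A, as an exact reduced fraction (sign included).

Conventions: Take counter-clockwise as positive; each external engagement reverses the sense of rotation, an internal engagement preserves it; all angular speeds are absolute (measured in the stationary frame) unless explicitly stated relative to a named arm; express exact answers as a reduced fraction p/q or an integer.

class = fixed-axis compound train [6 meshes; 6 ratios multiply, 6 sense flips]
mesh 1 [45T→95T]: running ratio 9/19, sense −
mesh 2 [95T→84T]: running ratio 15/28, sense +
mesh 3 [84T→86T]: running ratio 45/86, sense −
mesh 4 [86T→36T]: running ratio 5/4, sense +
mesh 5 [82T→86T]: running ratio 205/172, sense −
mesh 6 [14T→62T]: running ratio 1435/5332, sense +
ω_out/ω_in = 1435/5332

1435/5332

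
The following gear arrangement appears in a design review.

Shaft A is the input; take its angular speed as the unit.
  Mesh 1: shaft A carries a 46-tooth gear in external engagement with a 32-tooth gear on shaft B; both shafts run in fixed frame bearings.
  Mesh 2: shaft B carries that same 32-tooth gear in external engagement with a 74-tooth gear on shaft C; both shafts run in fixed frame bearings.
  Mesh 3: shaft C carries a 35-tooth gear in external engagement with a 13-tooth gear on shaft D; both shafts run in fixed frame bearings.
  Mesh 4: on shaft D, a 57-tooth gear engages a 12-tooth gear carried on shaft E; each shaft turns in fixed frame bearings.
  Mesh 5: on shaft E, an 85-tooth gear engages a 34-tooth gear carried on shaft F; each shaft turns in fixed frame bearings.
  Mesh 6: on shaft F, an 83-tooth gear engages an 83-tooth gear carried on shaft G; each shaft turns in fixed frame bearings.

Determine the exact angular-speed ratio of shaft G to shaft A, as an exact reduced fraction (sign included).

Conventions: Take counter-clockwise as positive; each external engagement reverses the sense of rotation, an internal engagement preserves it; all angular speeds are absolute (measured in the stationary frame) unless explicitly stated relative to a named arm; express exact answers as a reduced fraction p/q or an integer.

class = fixed-axis compound train [6 meshes; 6 ratios multiply, 6 sense flips]
mesh 1 [46T→32T]: running ratio 23/16, sense −
mesh 2 [32T→74T]: running ratio 23/37, sense +
mesh 3 [35T→13T]: running ratio 805/481, sense −
mesh 4 [57T→12T]: running ratio 15295/1924, sense +
mesh 5 [85T→34T]: running ratio 76475/3848, sense −
mesh 6 [83T→83T]: running ratio 76475/3848, sense +
ω_out/ω_in = 76475/3848

76475/3848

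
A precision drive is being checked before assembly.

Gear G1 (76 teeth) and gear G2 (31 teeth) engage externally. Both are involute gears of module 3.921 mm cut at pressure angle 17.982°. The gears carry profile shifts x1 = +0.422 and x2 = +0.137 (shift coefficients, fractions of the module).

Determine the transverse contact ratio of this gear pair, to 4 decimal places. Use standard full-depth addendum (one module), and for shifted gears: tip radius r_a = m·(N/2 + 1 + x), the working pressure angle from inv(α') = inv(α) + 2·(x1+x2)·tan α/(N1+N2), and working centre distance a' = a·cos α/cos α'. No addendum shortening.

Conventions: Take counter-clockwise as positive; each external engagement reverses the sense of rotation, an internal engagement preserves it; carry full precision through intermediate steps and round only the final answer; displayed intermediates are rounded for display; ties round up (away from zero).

1.7653

single-mesh involute tooth geometry (76T engaging 31T at module 3.921)
base radii: r_b1 = 141.719977, r_b2 = 57.806833
tip radii: r_a1 = 154.573662, r_a2 = 65.233677
inv(α') = inv(17.982°) + 2·(+0.422+0.137)·tan α/(76+31) = 0.01411863  ⇒  α' = 19.65369°
a' = a·cos α / cos α' = 209.7735·cos 17.982°/cos 19.65369° = 211.869775
action lengths: √(r_a1²−r_b1²) = 61.712764, √(r_a2²−r_b2²) = 30.229170
base pitch p_b = π·m·cos α = 11.716485
CR = (61.712764 + 30.229170 − 211.869775·sin 19.65369°)/11.716485 = 1.765280
contact ratio ≈ 1.7653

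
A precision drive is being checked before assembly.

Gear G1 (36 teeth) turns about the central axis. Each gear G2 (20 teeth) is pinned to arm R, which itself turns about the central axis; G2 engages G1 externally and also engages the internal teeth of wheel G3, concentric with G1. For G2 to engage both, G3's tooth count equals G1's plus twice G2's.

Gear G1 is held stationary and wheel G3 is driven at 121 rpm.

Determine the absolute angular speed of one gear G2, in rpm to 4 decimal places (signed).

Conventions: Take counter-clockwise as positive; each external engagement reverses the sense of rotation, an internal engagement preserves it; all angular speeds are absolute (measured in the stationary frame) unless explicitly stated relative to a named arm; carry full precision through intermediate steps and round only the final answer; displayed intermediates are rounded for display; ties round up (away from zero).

+229.9000 rpm

topology: planetary set — G1 36T / G2 20T / G3 76T, arm = carrier (Willis)
normalise by the input: solve with ω_ring = 1, then scale by 121 rpm
ring teeth: 36 + 2·20 = 76
36(ω_sun−ω_arm) = −76(ω_ring−ω_arm),  ω_sun = 0, ω_ring = 1
36(0−ω_arm) = −76(1−ω_arm)  ⇒  112·ω_arm = 76  ⇒  ω_arm = 19/28
sun–planet mesh: 36·(0−19/28) = −20·(ω_p−ω_arm)  ⇒  ω_p−ω_arm = 171/140
ω_p = 19/28 + 171/140 = 19/10
scale: ω_p = 19/10 × 121 rpm = +229.9000 rpm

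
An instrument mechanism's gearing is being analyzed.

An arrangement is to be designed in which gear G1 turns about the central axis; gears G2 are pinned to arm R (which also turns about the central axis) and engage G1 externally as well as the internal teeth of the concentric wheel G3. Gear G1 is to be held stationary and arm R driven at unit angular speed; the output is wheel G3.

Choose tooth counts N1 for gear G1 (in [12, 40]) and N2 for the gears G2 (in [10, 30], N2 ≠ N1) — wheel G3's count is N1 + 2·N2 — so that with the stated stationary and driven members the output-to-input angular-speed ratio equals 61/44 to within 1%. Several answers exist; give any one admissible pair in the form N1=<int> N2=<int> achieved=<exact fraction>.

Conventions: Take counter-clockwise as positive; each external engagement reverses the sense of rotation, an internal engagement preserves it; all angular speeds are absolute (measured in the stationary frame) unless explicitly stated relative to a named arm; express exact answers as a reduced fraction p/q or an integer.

N1=34 N2=27 achieved=61/44

planetary set to be sized for 61/44 (Willis relation)
Willis with ω_sun = 0: ω_ring/ω_arm = (N1+N3)/N3; set equal to 61/44  ⇒  N3/N1 = 1/(61/44 − 1) = 44/17
N3 = N1 + 2·N2  ⇒  N2/N1 = (N3/N1 − 1)/2 = (44/17 − 1)/2 = 27/34
smallest multiple with N1 ≥ 12 and N2 ≥ 10: k = 1  ⇒  N1 = 1·34 = 34, N2 = 1·27 = 27 (N1 ≤ 40, N2 ≤ 30, N2 ≠ N1 ✓), N3 = 34 + 2·27 = 88
check: (N1+N3)/N3 with N1 = 34, N3 = 88 gives 61/44; |achieved − target| = 0 ≤ 61/4400 ✓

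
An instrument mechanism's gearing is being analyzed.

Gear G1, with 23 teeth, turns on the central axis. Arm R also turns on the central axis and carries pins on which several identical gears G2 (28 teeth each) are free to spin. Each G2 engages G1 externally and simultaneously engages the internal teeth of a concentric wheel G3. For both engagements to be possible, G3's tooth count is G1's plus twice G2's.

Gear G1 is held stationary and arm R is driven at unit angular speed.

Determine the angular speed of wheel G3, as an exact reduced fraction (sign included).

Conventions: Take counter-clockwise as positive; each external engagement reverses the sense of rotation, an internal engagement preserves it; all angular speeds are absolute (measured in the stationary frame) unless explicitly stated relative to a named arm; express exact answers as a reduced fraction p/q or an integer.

102/79

planetary set (23T centre, 28T on arm, 79T internal) — Willis relation
ring teeth: 23 + 2·28 = 79
23(ω_sun−ω_arm) = −79(ω_ring−ω_arm),  ω_sun = 0, ω_arm = 1
ω_ring = 1 − (23/79)(0−1) = 102/79
exact speed ratio = 102/79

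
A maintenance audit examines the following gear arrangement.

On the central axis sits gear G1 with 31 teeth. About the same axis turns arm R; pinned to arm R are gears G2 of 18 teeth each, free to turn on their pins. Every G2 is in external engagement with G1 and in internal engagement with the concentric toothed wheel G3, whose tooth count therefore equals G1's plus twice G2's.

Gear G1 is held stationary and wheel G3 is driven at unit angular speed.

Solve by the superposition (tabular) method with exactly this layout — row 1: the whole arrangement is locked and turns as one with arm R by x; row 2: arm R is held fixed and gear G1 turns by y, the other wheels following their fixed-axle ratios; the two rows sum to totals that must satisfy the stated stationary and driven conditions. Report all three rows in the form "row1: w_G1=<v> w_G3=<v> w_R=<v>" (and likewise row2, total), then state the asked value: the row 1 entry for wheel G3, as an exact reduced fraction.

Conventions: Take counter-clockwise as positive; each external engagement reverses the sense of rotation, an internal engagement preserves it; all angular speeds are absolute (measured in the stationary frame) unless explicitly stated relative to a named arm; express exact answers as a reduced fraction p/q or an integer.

class = planetary set [G3 = 31+2·18 = 67; Willis about the carrier]
superposition row 1 [locked train]: every member turns x
row 2 — arm fixed, fixed-axis ratios: sun y, ring −(31/67)·y, arm 0
boundary: total ω_sun = x + y = 0 and total ω_ring = x − (31/67)·y = 1  ⇒  y = -67/98, x = 67/98
row 2 ring = −(31/67)·(-67/98) = 31/98
totals (row 1 + row 2): sun 67/98 + (-67/98) = 0, ring 67/98 + 31/98 = 1, arm 67/98 + 0 = 67/98
asked cell (row1, ring) = 67/98

row1: w_G1=67/98 w_G3=67/98 w_R=67/98
row2: w_G1=-67/98 w_G3=31/98 w_R=0
total: w_G1=0 w_G3=1 w_R=67/98
asked value: 67/98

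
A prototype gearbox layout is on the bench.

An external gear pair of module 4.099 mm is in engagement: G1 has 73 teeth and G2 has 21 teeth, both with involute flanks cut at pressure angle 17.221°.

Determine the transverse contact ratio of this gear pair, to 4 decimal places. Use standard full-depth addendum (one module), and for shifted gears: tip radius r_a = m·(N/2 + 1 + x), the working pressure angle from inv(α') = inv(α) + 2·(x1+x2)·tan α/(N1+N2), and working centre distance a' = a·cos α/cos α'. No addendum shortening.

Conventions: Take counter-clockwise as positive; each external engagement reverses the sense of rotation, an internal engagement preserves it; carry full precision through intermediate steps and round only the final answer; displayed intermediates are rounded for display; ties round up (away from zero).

1.8410

topology: single-mesh involute geometry — m = 4.099, 73T/21T pair
base radii: r_b1 = 142.906314, r_b2 = 41.110036
tip radii: r_a1 = 153.712500, r_a2 = 47.138500
no profile shift: α' = α, a' = a
action lengths: √(r_a1²−r_b1²) = 56.615528, √(r_a2²−r_b2²) = 23.065194
base pitch p_b = π·m·cos α = 12.300094
CR = (56.615528 + 23.065194 − 192.653000·sin 17.22100°)/12.300094 = 1.840980
contact ratio ≈ 1.8410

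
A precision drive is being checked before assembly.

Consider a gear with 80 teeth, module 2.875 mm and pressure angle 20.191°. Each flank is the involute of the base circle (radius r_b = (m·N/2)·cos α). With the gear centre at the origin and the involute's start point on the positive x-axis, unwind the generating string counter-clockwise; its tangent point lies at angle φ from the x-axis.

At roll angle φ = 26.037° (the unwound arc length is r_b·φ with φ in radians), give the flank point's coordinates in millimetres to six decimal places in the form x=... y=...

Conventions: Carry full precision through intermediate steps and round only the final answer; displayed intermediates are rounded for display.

x=118.508644 y=3.307063

class = single-mesh tooth geometry [base-circle involute, m = 2.875, 80T]
pitch radius r_p = m·N/2 = 2.875·80/2 = 115.000000
base radius r_b = r_p·cos α = 115.000000·cos 20.191° = 107.932934
roll angle φ = 26.037° = 0.45443138 rad
x = r_b·(cos φ + φ·sin φ) = 118.508644
y = r_b·(sin φ − φ·cos φ) = 3.307063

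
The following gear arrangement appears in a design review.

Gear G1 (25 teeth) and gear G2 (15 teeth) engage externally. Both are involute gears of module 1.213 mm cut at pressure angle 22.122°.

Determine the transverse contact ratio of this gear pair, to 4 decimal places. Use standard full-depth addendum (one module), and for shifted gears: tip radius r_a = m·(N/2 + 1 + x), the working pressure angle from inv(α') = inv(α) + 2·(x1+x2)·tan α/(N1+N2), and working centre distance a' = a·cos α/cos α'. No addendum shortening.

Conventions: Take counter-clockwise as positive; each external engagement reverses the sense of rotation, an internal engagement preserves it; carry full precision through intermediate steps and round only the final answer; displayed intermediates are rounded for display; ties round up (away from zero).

class = single-mesh tooth geometry [involute pair 25T × 15T, m = 1.213]
base radii: r_b1 = 14.046299, r_b2 = 8.427779
tip radii: r_a1 = 16.375500, r_a2 = 10.310500
no profile shift: α' = α, a' = a
action lengths: √(r_a1²−r_b1²) = 8.417748, √(r_a2²−r_b2²) = 5.939608
base pitch p_b = π·m·cos α = 3.530220
CR = (8.417748 + 5.939608 − 24.260000·sin 22.12200°)/3.530220 = 1.479094
contact ratio ≈ 1.4791

1.4791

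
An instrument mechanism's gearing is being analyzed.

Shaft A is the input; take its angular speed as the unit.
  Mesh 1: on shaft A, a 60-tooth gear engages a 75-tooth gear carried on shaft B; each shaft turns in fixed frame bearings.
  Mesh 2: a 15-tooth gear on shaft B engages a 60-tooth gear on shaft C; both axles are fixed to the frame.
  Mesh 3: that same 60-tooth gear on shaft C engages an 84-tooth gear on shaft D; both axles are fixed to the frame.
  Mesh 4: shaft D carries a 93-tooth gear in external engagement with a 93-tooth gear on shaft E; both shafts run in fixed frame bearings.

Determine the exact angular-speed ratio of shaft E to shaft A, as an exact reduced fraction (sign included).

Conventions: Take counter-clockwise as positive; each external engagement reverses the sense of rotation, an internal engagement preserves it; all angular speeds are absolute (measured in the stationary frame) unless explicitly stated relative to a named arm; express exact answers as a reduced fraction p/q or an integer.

class = fixed-axis compound train [4 meshes; 4 ratios multiply, 4 sense flips]
mesh 1 [60T→75T]: running ratio 4/5, sense −
mesh 2 [15T→60T]: running ratio 1/5, sense +
mesh 3 [60T→84T]: running ratio 1/7, sense −
mesh 4 [93T→93T]: running ratio 1/7, sense +
ω_out/ω_in = 1/7

1/7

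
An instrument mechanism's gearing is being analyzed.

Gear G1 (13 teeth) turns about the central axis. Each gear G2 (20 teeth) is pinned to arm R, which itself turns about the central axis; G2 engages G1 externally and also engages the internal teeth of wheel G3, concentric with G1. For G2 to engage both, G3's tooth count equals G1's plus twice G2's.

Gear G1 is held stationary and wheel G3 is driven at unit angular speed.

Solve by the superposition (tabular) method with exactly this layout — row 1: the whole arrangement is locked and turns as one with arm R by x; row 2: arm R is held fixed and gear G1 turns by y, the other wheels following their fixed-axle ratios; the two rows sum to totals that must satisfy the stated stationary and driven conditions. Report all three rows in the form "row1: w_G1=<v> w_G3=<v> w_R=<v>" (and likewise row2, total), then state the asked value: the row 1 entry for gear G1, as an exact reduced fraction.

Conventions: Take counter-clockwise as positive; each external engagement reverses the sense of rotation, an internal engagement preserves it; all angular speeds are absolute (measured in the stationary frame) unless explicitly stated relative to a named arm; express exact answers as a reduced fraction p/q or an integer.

planetary set (13T centre, 20T on arm, 53T internal) — Willis relation
row 1: whole set turns with the arm by x
superposition row 2 [arm held]: sun y, ring −(13/53)·y, arm 0
boundary: total ω_sun = x + y = 0 and total ω_ring = x − (13/53)·y = 1  ⇒  y = -53/66, x = 53/66
row 2 ring = −(13/53)·(-53/66) = 13/66
totals (row 1 + row 2): sun 53/66 + (-53/66) = 0, ring 53/66 + 13/66 = 1, arm 53/66 + 0 = 53/66
asked cell (row1, sun) = 53/66

row1: w_G1=53/66 w_G3=53/66 w_R=53/66
row2: w_G1=-53/66 w_G3=13/66 w_R=0
total: w_G1=0 w_G3=1 w_R=53/66
asked value: 53/66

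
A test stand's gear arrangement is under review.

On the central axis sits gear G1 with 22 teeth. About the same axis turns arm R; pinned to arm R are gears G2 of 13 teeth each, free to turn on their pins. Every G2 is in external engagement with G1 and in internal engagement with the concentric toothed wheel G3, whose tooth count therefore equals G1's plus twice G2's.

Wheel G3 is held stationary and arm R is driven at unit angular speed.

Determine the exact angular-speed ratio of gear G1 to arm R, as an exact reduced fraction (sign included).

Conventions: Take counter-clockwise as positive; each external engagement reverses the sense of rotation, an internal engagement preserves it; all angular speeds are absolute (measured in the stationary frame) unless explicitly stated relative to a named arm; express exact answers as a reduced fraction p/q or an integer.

planetary set (22T centre, 13T on arm, 48T internal) — Willis relation
ring teeth: 22 + 2·13 = 48
22(ω_sun−ω_arm) = −48(ω_ring−ω_arm),  ω_ring = 0, ω_arm = 1
ω_sun = 1 − (48/22)(0−1) = 35/11
ω_out/ω_in = 35/11

35/11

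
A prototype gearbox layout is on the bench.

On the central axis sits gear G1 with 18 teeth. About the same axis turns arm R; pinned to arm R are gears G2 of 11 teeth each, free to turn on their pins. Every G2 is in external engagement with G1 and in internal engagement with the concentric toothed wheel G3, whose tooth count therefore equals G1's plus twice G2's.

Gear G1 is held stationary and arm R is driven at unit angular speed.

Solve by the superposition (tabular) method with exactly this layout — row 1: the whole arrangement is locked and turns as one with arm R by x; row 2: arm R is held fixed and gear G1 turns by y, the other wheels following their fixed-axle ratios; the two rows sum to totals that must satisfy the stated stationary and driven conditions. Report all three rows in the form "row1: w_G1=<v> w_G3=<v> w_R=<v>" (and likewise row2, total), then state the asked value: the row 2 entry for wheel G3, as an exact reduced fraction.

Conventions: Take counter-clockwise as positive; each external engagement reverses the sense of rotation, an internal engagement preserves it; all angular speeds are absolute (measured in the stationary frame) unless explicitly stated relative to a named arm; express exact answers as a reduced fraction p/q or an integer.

row1: w_G1=1 w_G3=1 w_R=1
row2: w_G1=-1 w_G3=9/20 w_R=0
total: w_G1=0 w_G3=29/20 w_R=1
asked value: 9/20

recognized (axles ride arm R): planetary set, 18/11/40 teeth
row 1: whole set turns with the arm by x
superposition row 2 [arm held]: sun y, ring −(18/40)·y, arm 0
boundary: total ω_sun = x + y = 0 and total ω_arm = x = 1  ⇒  y = -1, x = 1
row 2 ring = −(18/40)·(-1) = 9/20
totals (row 1 + row 2): sun 1 + (-1) = 0, ring 1 + 9/20 = 29/20, arm 1 + 0 = 1
asked cell (row2, ring) = 9/20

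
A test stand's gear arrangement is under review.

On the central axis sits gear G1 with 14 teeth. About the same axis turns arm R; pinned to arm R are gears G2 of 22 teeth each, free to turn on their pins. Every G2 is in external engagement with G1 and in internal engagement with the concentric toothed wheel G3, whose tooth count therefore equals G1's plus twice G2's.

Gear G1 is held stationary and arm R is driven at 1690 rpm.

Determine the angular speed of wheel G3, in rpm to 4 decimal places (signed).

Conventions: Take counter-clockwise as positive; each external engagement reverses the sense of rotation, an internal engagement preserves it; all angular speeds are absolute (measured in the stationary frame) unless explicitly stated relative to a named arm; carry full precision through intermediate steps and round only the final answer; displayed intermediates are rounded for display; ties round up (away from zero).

+2097.9310 rpm

recognized (axles ride arm R): planetary set, 14/22/58 teeth
normalise by the input: solve with ω_arm = 1, then scale by 1690 rpm
ring teeth: 14 + 2·22 = 58
14(ω_sun−ω_arm) = −58(ω_ring−ω_arm),  ω_sun = 0, ω_arm = 1
ω_ring = 1 − (14/58)(0−1) = 36/29
scale: ω_ring = 36/29 × 1690 rpm = +2097.9310 rpm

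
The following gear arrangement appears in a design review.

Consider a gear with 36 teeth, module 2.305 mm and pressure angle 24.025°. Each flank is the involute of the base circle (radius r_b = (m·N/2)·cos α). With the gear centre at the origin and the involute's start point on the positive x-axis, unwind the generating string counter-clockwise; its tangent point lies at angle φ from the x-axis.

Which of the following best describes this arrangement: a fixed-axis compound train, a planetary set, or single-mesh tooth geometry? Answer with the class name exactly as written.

recognized (one wheel, involute flank): single-mesh tooth geometry, m = 2.305, N = 36
classification: single-mesh tooth geometry

single-mesh tooth geometry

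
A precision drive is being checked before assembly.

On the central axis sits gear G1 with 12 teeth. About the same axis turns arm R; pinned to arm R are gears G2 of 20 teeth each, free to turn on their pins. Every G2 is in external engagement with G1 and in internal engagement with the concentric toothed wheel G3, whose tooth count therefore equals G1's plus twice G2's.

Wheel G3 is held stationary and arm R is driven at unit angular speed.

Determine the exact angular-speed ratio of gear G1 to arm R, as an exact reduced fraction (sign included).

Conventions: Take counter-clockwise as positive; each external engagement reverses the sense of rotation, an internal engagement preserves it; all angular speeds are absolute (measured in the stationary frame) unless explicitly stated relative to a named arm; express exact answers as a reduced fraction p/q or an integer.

16/3

class = planetary set [G3 = 12+2·20 = 52; Willis about the carrier]
ring teeth: 12 + 2·20 = 52
12(ω_sun−ω_arm) = −52(ω_ring−ω_arm),  ω_ring = 0, ω_arm = 1
ω_sun = 1 − (52/12)(0−1) = 16/3
ω_out/ω_in = 16/3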